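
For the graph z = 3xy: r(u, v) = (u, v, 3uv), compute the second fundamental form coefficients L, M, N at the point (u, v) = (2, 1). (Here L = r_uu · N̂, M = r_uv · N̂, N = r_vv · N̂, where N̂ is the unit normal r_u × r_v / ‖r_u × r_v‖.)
L = 0;  M = 3*sqrt(46)/46;  N = 0

Compute the unit normal N̂(u, v) = (-3*v/sqrt(9*u^2 + 9*v^2 + 1), -3*u/sqrt(9*u^2 + 9*v^2 + 1), 1/sqrt(9*u^2 + 9*v^2 + 1)), and the second partials r_uu, r_uv, r_vv. Take dot products:
  L(u, v) = r_uu · N̂ = 0,
  M(u, v) = r_uv · N̂ = 3/sqrt(9*u^2 + 9*v^2 + 1),
  N(u, v) = r_vv · N̂ = 0.
Evaluating at (u, v) = (2, 1):
  L = 0, M = 3*sqrt(46)/46, N = 0.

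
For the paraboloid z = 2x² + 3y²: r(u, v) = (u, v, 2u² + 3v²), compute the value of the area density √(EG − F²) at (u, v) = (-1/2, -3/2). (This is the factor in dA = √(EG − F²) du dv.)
√(EG − F²)|_{(-1/2, -3/2)} = sqrt(86)

E = 16*u^2 + 1, F = 24*u*v, G = 36*v^2 + 1, so EG − F² = 16*u^2 + 36*v^2 + 1. Taking the positive square root: √(EG − F²) = sqrt(16*u^2 + 36*v^2 + 1). At (u, v) = (-1/2, -3/2): sqrt(86).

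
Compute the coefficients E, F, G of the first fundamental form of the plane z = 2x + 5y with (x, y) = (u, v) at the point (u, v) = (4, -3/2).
E = 5;  F = 10;  G = 26

Partials: r_u = (1, 0, 2), r_v = (0, 1, 5). As functions of (u, v):
  E = r_u · r_u = 5,
  F = r_u · r_v = 10,
  G = r_v · r_v = 26.
Evaluating at (u, v) = (4, -3/2): E = 5, F = 10, G = 26.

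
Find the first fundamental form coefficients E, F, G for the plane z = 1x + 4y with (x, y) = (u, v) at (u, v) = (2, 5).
E = 2;  F = 4;  G = 17

Partials: r_u = (1, 0, 1), r_v = (0, 1, 4). As functions of (u, v):
  E = r_u · r_u = 2,
  F = r_u · r_v = 4,
  G = r_v · r_v = 17.
Evaluating at (u, v) = (2, 5): E = 2, F = 4, G = 17.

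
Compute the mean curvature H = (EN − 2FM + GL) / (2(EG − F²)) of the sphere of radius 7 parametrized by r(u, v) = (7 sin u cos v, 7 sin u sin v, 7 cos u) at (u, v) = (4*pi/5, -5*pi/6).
H = -1/7

With E = 49, F = 0, G = 49*sin(u)^2, L = -7*sin(u)/Abs(sin(u)), M = 0, N = -7*sin(u)^3/Abs(sin(u)), assemble
  H = (EN − 2FM + GL) / (2(EG − F²)) = -sin(u)/(7*Abs(sin(u))).
At (u, v) = (4*pi/5, -5*pi/6): H = -1/7.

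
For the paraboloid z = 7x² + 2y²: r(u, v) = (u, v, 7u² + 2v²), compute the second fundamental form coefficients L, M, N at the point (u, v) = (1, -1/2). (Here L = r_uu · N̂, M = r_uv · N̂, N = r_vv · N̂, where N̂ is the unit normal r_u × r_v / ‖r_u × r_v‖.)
L = 14*sqrt(201)/201;  M = 0;  N = 4*sqrt(201)/201

Compute the unit normal N̂(u, v) = (-14*u/sqrt(196*u^2 + 16*v^2 + 1), -4*v/sqrt(196*u^2 + 16*v^2 + 1), 1/sqrt(196*u^2 + 16*v^2 + 1)), and the second partials r_uu, r_uv, r_vv. Take dot products:
  L(u, v) = r_uu · N̂ = 14/sqrt(196*u^2 + 16*v^2 + 1),
  M(u, v) = r_uv · N̂ = 0,
  N(u, v) = r_vv · N̂ = 4/sqrt(196*u^2 + 16*v^2 + 1).
Evaluating at (u, v) = (1, -1/2):
  L = 14*sqrt(201)/201, M = 0, N = 4*sqrt(201)/201.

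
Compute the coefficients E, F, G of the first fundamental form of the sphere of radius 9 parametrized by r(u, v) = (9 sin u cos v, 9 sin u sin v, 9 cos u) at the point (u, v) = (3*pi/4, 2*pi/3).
E = 81;  F = 0;  G = 81/2

Partials: r_u = (9*cos(u)*cos(v), 9*sin(v)*cos(u), -9*sin(u)), r_v = (-9*sin(u)*sin(v), 9*sin(u)*cos(v), 0). As functions of (u, v):
  E = r_u · r_u = 81,
  F = r_u · r_v = 0,
  G = r_v · r_v = 81*sin(u)^2.
Evaluating at (u, v) = (3*pi/4, 2*pi/3): E = 81, F = 0, G = 81/2.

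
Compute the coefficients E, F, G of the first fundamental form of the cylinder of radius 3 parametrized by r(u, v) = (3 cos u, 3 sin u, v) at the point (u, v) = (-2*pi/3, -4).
E = 9;  F = 0;  G = 1

Partials: r_u = (-3*sin(u), 3*cos(u), 0), r_v = (0, 0, 1). As functions of (u, v):
  E = r_u · r_u = 9,
  F = r_u · r_v = 0,
  G = r_v · r_v = 1.
Evaluating at (u, v) = (-2*pi/3, -4): E = 9, F = 0, G = 1.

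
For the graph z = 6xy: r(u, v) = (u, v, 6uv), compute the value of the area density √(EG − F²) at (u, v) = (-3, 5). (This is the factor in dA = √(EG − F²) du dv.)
√(EG − F²)|_{(-3, 5)} = 35

E = 36*v^2 + 1, F = 36*u*v, G = 36*u^2 + 1, so EG − F² = 36*u^2 + 36*v^2 + 1. Taking the positive square root: √(EG − F²) = sqrt(36*u^2 + 36*v^2 + 1). At (u, v) = (-3, 5): 35.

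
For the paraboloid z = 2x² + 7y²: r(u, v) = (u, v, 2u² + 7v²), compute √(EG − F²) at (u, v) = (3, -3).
√(EG − F²)|_{(3, -3)} = sqrt(1909)

E = 16*u^2 + 1, F = 56*u*v, G = 196*v^2 + 1; EG − F² = 16*u^2 + 196*v^2 + 1; √(EG − F²) = sqrt(16*u^2 + 196*v^2 + 1). At the given point: sqrt(1909).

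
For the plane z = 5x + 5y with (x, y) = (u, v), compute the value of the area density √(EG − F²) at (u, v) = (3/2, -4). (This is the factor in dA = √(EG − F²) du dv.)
√(EG − F²)|_{(3/2, -4)} = sqrt(51)

E = 26, F = 25, G = 26, so EG − F² = 51. Taking the positive square root: √(EG − F²) = sqrt(51). At (u, v) = (3/2, -4): sqrt(51).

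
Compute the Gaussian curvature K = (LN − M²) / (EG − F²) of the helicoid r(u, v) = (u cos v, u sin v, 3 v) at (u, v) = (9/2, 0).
K = -16/1521

Coefficients of the first fundamental form: E = 1, F = 0, G = u^2 + 9.
Coefficients of the second fundamental form: L = 0, M = -3/sqrt(u^2 + 9), N = 0.
Assemble K = (LN − M²)/(EG − F²) = -9/(u^2 + 9)^2. At (u, v) = (9/2, 0): K = -16/1521.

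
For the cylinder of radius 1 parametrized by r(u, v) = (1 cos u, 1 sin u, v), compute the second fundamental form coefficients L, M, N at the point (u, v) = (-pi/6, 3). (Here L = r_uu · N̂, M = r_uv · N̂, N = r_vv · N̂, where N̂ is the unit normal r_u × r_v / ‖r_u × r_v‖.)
L = -1;  M = 0;  N = 0

Compute the unit normal N̂(u, v) = (cos(u), sin(u), 0), and the second partials r_uu, r_uv, r_vv. Take dot products:
  L(u, v) = r_uu · N̂ = -1,
  M(u, v) = r_uv · N̂ = 0,
  N(u, v) = r_vv · N̂ = 0.
Evaluating at (u, v) = (-pi/6, 3):
  L = -1, M = 0, N = 0.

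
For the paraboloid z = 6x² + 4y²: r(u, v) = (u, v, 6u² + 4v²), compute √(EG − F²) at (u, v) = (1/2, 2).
√(EG − F²)|_{(1/2, 2)} = sqrt(293)

E = 144*u^2 + 1, F = 96*u*v, G = 64*v^2 + 1; EG − F² = 144*u^2 + 64*v^2 + 1; √(EG − F²) = sqrt(144*u^2 + 64*v^2 + 1). At the given point: sqrt(293).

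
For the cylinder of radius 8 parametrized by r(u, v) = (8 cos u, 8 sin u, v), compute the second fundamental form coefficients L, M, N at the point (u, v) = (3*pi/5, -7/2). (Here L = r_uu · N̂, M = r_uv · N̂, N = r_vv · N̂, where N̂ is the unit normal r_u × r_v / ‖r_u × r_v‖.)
L = -8;  M = 0;  N = 0

Compute the unit normal N̂(u, v) = (cos(u), sin(u), 0), and the second partials r_uu, r_uv, r_vv. Take dot products:
  L(u, v) = r_uu · N̂ = -8,
  M(u, v) = r_uv · N̂ = 0,
  N(u, v) = r_vv · N̂ = 0.
Evaluating at (u, v) = (3*pi/5, -7/2):
  L = -8, M = 0, N = 0.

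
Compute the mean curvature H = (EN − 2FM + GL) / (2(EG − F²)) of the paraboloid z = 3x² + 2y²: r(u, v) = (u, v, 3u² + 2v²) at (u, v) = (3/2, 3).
H = 599*sqrt(226)/51076

With E = 36*u^2 + 1, F = 24*u*v, G = 16*v^2 + 1, L = 6/sqrt(36*u^2 + 16*v^2 + 1), M = 0, N = 4/sqrt(36*u^2 + 16*v^2 + 1), assemble
  H = (EN − 2FM + GL) / (2(EG − F²)) = (72*u^2 + 48*v^2 + 5)/(36*u^2 + 16*v^2 + 1)^(3/2).
At (u, v) = (3/2, 3): H = 599*sqrt(226)/51076.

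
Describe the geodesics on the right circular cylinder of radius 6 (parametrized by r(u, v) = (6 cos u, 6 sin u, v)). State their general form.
The cylinder is flat (K = 0) and locally isometric to the plane via the development (u, v) ↦ (6 u, v). Geodesics are the pre-images of straight lines: circles (v constant), vertical lines (u constant), and helices (v = c · u + d) for constants c, d.

A right cylinder has E = 6², F = 0, G = 1, so EG − F² = 6², and L = −6, M = N = 0, giving K = (LN − M²)/(EG − F²) = 0 everywhere. A flat surface is locally isometric to the Euclidean plane via the map (u, v) ↦ (6 u, v). Straight lines in the (x̃, ỹ) plane pull back to: (a) horizontal circles (v = const), (b) vertical generators (u = const), and (c) helices (6 u tan θ = v, i.e. v = c · u + d).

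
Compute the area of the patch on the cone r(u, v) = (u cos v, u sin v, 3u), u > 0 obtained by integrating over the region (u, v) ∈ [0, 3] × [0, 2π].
Area = 9*sqrt(10)*pi

Area = ∫∫ √(EG − F²) du dv with √(EG − F²) = sqrt(10)*Abs(u). Integrating over [0, 3] × [0, 2π] gives 9*sqrt(10)*pi.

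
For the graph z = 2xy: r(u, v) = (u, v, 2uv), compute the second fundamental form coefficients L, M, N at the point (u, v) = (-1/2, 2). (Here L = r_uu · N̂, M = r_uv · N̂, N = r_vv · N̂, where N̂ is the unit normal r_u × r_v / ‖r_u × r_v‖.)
L = 0;  M = sqrt(2)/3;  N = 0

Compute the unit normal N̂(u, v) = (-2*v/sqrt(4*u^2 + 4*v^2 + 1), -2*u/sqrt(4*u^2 + 4*v^2 + 1), 1/sqrt(4*u^2 + 4*v^2 + 1)), and the second partials r_uu, r_uv, r_vv. Take dot products:
  L(u, v) = r_uu · N̂ = 0,
  M(u, v) = r_uv · N̂ = 2/sqrt(4*u^2 + 4*v^2 + 1),
  N(u, v) = r_vv · N̂ = 0.
Evaluating at (u, v) = (-1/2, 2):
  L = 0, M = sqrt(2)/3, N = 0.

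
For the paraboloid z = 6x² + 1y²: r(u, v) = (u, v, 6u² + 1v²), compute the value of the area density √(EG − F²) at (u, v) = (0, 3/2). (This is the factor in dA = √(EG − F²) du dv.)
√(EG − F²)|_{(0, 3/2)} = sqrt(10)

E = 144*u^2 + 1, F = 24*u*v, G = 4*v^2 + 1, so EG − F² = 144*u^2 + 4*v^2 + 1. Taking the positive square root: √(EG − F²) = sqrt(144*u^2 + 4*v^2 + 1). At (u, v) = (0, 3/2): sqrt(10).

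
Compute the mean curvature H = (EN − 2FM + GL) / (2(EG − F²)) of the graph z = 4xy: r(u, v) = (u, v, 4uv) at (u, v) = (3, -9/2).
H = 864*sqrt(469)/219961

With E = 16*v^2 + 1, F = 16*u*v, G = 16*u^2 + 1, L = 0, M = 4/sqrt(16*u^2 + 16*v^2 + 1), N = 0, assemble
  H = (EN − 2FM + GL) / (2(EG − F²)) = -64*u*v/(16*u^2 + 16*v^2 + 1)^(3/2).
At (u, v) = (3, -9/2): H = 864*sqrt(469)/219961.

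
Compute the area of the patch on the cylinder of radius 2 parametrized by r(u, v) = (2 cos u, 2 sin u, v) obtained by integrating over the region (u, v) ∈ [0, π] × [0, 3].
Area = 6*pi

Area = ∫∫ √(EG − F²) du dv with √(EG − F²) = 2. Integrating over [0, π] × [0, 3] gives 6*pi.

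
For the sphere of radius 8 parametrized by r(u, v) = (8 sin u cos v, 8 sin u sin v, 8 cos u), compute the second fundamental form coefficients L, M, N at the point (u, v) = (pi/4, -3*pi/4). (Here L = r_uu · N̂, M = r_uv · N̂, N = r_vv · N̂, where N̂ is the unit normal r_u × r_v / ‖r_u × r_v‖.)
L = -8;  M = 0;  N = -4

Compute the unit normal N̂(u, v) = (sin(u)^2*cos(v)/Abs(sin(u)), sin(u)^2*sin(v)/Abs(sin(u)), sin(2*u)/(2*Abs(sin(u)))), and the second partials r_uu, r_uv, r_vv. Take dot products:
  L(u, v) = r_uu · N̂ = -8*sin(u)/Abs(sin(u)),
  M(u, v) = r_uv · N̂ = 0,
  N(u, v) = r_vv · N̂ = -8*sin(u)^3/Abs(sin(u)).
Evaluating at (u, v) = (pi/4, -3*pi/4):
  L = -8, M = 0, N = -4.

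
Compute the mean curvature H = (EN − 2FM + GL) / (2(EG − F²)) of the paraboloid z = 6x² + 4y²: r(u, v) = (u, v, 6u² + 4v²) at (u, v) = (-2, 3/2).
H = 454*sqrt(721)/74263

With E = 144*u^2 + 1, F = 96*u*v, G = 64*v^2 + 1, L = 12/sqrt(144*u^2 + 64*v^2 + 1), M = 0, N = 8/sqrt(144*u^2 + 64*v^2 + 1), assemble
  H = (EN − 2FM + GL) / (2(EG − F²)) = 2*(288*u^2 + 192*v^2 + 5)/(144*u^2 + 64*v^2 + 1)^(3/2).
At (u, v) = (-2, 3/2): H = 454*sqrt(721)/74263.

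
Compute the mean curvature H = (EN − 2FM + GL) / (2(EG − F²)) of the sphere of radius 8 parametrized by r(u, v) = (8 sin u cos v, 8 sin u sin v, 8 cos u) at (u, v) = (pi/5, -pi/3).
H = -1/8

With E = 64, F = 0, G = 64*sin(u)^2, L = -8*sin(u)/Abs(sin(u)), M = 0, N = -8*sin(u)^3/Abs(sin(u)), assemble
  H = (EN − 2FM + GL) / (2(EG − F²)) = -sin(u)/(8*Abs(sin(u))).
At (u, v) = (pi/5, -pi/3): H = -1/8.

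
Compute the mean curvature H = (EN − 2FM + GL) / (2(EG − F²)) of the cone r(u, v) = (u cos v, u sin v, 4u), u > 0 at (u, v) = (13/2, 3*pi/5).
H = 4*sqrt(17)/221

With E = 17, F = 0, G = u^2, L = 0, M = 0, N = 4*sqrt(17)*u^2/(17*Abs(u)), assemble
  H = (EN − 2FM + GL) / (2(EG − F²)) = 2*sqrt(17)/(17*Abs(u)).
At (u, v) = (13/2, 3*pi/5): H = 4*sqrt(17)/221.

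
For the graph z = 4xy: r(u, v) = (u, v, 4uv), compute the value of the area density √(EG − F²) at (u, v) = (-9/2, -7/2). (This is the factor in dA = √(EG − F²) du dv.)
√(EG − F²)|_{(-9/2, -7/2)} = sqrt(521)

E = 16*v^2 + 1, F = 16*u*v, G = 16*u^2 + 1, so EG − F² = 16*u^2 + 16*v^2 + 1. Taking the positive square root: √(EG − F²) = sqrt(16*u^2 + 16*v^2 + 1). At (u, v) = (-9/2, -7/2): sqrt(521).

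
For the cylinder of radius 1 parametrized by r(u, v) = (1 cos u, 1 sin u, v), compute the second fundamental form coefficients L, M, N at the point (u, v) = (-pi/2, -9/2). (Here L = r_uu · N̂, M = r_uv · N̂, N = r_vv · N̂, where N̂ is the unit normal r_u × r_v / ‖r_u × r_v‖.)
L = -1;  M = 0;  N = 0

Compute the unit normal N̂(u, v) = (cos(u), sin(u), 0), and the second partials r_uu, r_uv, r_vv. Take dot products:
  L(u, v) = r_uu · N̂ = -1,
  M(u, v) = r_uv · N̂ = 0,
  N(u, v) = r_vv · N̂ = 0.
Evaluating at (u, v) = (-pi/2, -9/2):
  L = -1, M = 0, N = 0.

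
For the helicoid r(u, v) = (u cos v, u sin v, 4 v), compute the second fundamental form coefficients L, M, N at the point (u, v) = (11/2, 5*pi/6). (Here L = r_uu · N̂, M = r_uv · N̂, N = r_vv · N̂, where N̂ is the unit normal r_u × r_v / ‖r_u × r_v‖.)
L = 0;  M = -8*sqrt(185)/185;  N = 0

Compute the unit normal N̂(u, v) = (4*sin(v)/sqrt(u^2 + 16), -4*cos(v)/sqrt(u^2 + 16), u/sqrt(u^2 + 16)), and the second partials r_uu, r_uv, r_vv. Take dot products:
  L(u, v) = r_uu · N̂ = 0,
  M(u, v) = r_uv · N̂ = -4/sqrt(u^2 + 16),
  N(u, v) = r_vv · N̂ = 0.
Evaluating at (u, v) = (11/2, 5*pi/6):
  L = 0, M = -8*sqrt(185)/185, N = 0.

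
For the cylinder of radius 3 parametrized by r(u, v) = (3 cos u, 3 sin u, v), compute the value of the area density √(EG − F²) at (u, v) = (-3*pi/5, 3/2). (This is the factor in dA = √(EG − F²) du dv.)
√(EG − F²)|_{(-3*pi/5, 3/2)} = 3

E = 9, F = 0, G = 1, so EG − F² = 9. Taking the positive square root: √(EG − F²) = 3. At (u, v) = (-3*pi/5, 3/2): 3.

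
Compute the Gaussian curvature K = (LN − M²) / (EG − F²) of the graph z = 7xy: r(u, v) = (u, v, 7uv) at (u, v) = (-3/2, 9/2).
K = -196/4870849

Coefficients of the first fundamental form: E = 49*v^2 + 1, F = 49*u*v, G = 49*u^2 + 1.
Coefficients of the second fundamental form: L = 0, M = 7/sqrt(49*u^2 + 49*v^2 + 1), N = 0.
Assemble K = (LN − M²)/(EG − F²) = -49/(2401*u^4 + 4802*u^2*v^2 + 98*u^2 + 2401*v^4 + 98*v^2 + 1). At (u, v) = (-3/2, 9/2): K = -196/4870849.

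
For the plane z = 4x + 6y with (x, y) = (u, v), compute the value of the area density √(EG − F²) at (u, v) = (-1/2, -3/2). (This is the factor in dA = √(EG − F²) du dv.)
√(EG − F²)|_{(-1/2, -3/2)} = sqrt(53)

E = 17, F = 24, G = 37, so EG − F² = 53. Taking the positive square root: √(EG − F²) = sqrt(53). At (u, v) = (-1/2, -3/2): sqrt(53).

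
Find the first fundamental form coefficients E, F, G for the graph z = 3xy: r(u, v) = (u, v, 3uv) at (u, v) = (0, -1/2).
E = 13/4;  F = 0;  G = 1

Partials: r_u = (1, 0, 3*v), r_v = (0, 1, 3*u). As functions of (u, v):
  E = r_u · r_u = 9*v^2 + 1,
  F = r_u · r_v = 9*u*v,
  G = r_v · r_v = 9*u^2 + 1.
Evaluating at (u, v) = (0, -1/2): E = 13/4, F = 0, G = 1.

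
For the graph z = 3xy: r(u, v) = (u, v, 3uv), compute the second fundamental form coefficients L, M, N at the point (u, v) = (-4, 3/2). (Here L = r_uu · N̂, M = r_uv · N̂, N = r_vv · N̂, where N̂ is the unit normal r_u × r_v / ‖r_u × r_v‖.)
L = 0;  M = 6*sqrt(661)/661;  N = 0

Compute the unit normal N̂(u, v) = (-3*v/sqrt(9*u^2 + 9*v^2 + 1), -3*u/sqrt(9*u^2 + 9*v^2 + 1), 1/sqrt(9*u^2 + 9*v^2 + 1)), and the second partials r_uu, r_uv, r_vv. Take dot products:
  L(u, v) = r_uu · N̂ = 0,
  M(u, v) = r_uv · N̂ = 3/sqrt(9*u^2 + 9*v^2 + 1),
  N(u, v) = r_vv · N̂ = 0.
Evaluating at (u, v) = (-4, 3/2):
  L = 0, M = 6*sqrt(661)/661, N = 0.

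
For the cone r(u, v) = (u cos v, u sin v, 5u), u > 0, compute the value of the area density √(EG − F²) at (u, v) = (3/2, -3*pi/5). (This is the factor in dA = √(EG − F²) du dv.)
√(EG − F²)|_{(3/2, -3*pi/5)} = 3*sqrt(26)/2

E = 26, F = 0, G = u^2, so EG − F² = 26*u^2. Taking the positive square root: √(EG − F²) = sqrt(26)*Abs(u). At (u, v) = (3/2, -3*pi/5): 3*sqrt(26)/2.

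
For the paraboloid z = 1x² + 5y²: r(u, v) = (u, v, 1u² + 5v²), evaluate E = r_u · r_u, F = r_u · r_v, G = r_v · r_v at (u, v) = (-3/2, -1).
E = 10;  F = 30;  G = 101

Partials: r_u = (1, 0, 2*u), r_v = (0, 1, 10*v). As functions of (u, v):
  E = r_u · r_u = 4*u^2 + 1,
  F = r_u · r_v = 20*u*v,
  G = r_v · r_v = 100*v^2 + 1.
Evaluating at (u, v) = (-3/2, -1): E = 10, F = 30, G = 101.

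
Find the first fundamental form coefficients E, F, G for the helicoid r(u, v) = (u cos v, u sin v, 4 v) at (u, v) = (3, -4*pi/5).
E = 1;  F = 0;  G = 25

Partials: r_u = (cos(v), sin(v), 0), r_v = (-u*sin(v), u*cos(v), 4). As functions of (u, v):
  E = r_u · r_u = 1,
  F = r_u · r_v = 0,
  G = r_v · r_v = u^2 + 16.
Evaluating at (u, v) = (3, -4*pi/5): E = 1, F = 0, G = 25.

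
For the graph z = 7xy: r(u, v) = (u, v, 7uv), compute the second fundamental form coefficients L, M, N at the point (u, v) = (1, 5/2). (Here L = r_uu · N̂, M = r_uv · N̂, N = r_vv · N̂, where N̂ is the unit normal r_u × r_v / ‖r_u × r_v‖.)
L = 0;  M = 14*sqrt(57)/285;  N = 0

Compute the unit normal N̂(u, v) = (-7*v/sqrt(49*u^2 + 49*v^2 + 1), -7*u/sqrt(49*u^2 + 49*v^2 + 1), 1/sqrt(49*u^2 + 49*v^2 + 1)), and the second partials r_uu, r_uv, r_vv. Take dot products:
  L(u, v) = r_uu · N̂ = 0,
  M(u, v) = r_uv · N̂ = 7/sqrt(49*u^2 + 49*v^2 + 1),
  N(u, v) = r_vv · N̂ = 0.
Evaluating at (u, v) = (1, 5/2):
  L = 0, M = 14*sqrt(57)/285, N = 0.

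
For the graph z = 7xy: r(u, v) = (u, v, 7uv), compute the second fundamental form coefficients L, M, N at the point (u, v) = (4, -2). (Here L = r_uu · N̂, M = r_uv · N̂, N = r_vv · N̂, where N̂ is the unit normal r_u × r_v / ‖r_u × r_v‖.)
L = 0;  M = 7*sqrt(109)/327;  N = 0

Compute the unit normal N̂(u, v) = (-7*v/sqrt(49*u^2 + 49*v^2 + 1), -7*u/sqrt(49*u^2 + 49*v^2 + 1), 1/sqrt(49*u^2 + 49*v^2 + 1)), and the second partials r_uu, r_uv, r_vv. Take dot products:
  L(u, v) = r_uu · N̂ = 0,
  M(u, v) = r_uv · N̂ = 7/sqrt(49*u^2 + 49*v^2 + 1),
  N(u, v) = r_vv · N̂ = 0.
Evaluating at (u, v) = (4, -2):
  L = 0, M = 7*sqrt(109)/327, N = 0.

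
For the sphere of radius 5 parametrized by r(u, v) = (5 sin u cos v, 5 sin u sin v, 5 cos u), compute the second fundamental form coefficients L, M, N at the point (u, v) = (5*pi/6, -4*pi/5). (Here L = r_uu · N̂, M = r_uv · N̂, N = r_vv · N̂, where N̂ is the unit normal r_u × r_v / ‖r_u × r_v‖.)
L = -5;  M = 0;  N = -5/4

Compute the unit normal N̂(u, v) = (sin(u)^2*cos(v)/Abs(sin(u)), sin(u)^2*sin(v)/Abs(sin(u)), sin(2*u)/(2*Abs(sin(u)))), and the second partials r_uu, r_uv, r_vv. Take dot products:
  L(u, v) = r_uu · N̂ = -5*sin(u)/Abs(sin(u)),
  M(u, v) = r_uv · N̂ = 0,
  N(u, v) = r_vv · N̂ = -5*sin(u)^3/Abs(sin(u)).
Evaluating at (u, v) = (5*pi/6, -4*pi/5):
  L = -5, M = 0, N = -5/4.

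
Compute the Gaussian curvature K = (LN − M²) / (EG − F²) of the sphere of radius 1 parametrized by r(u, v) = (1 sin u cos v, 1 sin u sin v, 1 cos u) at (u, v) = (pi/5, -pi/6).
K = 1

Coefficients of the first fundamental form: E = 1, F = 0, G = sin(u)^2.
Coefficients of the second fundamental form: L = -sin(u)/Abs(sin(u)), M = 0, N = -sin(u)^3/Abs(sin(u)).
Assemble K = (LN − M²)/(EG − F²) = 1. At (u, v) = (pi/5, -pi/6): K = 1.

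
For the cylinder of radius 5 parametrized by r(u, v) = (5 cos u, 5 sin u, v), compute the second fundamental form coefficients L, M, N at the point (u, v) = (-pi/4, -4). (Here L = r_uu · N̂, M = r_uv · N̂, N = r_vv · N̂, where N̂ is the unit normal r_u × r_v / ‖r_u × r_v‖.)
L = -5;  M = 0;  N = 0

Compute the unit normal N̂(u, v) = (cos(u), sin(u), 0), and the second partials r_uu, r_uv, r_vv. Take dot products:
  L(u, v) = r_uu · N̂ = -5,
  M(u, v) = r_uv · N̂ = 0,
  N(u, v) = r_vv · N̂ = 0.
Evaluating at (u, v) = (-pi/4, -4):
  L = -5, M = 0, N = 0.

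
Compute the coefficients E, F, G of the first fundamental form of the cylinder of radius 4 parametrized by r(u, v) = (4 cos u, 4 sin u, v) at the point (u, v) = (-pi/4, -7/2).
E = 16;  F = 0;  G = 1

Partials: r_u = (-4*sin(u), 4*cos(u), 0), r_v = (0, 0, 1). As functions of (u, v):
  E = r_u · r_u = 16,
  F = r_u · r_v = 0,
  G = r_v · r_v = 1.
Evaluating at (u, v) = (-pi/4, -7/2): E = 16, F = 0, G = 1.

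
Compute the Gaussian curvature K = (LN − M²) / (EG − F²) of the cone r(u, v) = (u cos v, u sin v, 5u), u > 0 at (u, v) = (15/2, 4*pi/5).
K = 0

Coefficients of the first fundamental form: E = 26, F = 0, G = u^2.
Coefficients of the second fundamental form: L = 0, M = 0, N = 5*sqrt(26)*u^2/(26*Abs(u)).
Assemble K = (LN − M²)/(EG − F²) = 0. At (u, v) = (15/2, 4*pi/5): K = 0.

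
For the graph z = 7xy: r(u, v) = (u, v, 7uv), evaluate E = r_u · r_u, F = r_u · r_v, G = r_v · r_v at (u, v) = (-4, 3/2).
E = 445/4;  F = -294;  G = 785

Partials: r_u = (1, 0, 7*v), r_v = (0, 1, 7*u). As functions of (u, v):
  E = r_u · r_u = 49*v^2 + 1,
  F = r_u · r_v = 49*u*v,
  G = r_v · r_v = 49*u^2 + 1.
Evaluating at (u, v) = (-4, 3/2): E = 445/4, F = -294, G = 785.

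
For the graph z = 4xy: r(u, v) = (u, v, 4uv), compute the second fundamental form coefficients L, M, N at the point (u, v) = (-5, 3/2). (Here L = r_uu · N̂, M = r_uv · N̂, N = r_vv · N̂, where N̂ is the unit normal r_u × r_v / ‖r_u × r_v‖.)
L = 0;  M = 4*sqrt(437)/437;  N = 0

Compute the unit normal N̂(u, v) = (-4*v/sqrt(16*u^2 + 16*v^2 + 1), -4*u/sqrt(16*u^2 + 16*v^2 + 1), 1/sqrt(16*u^2 + 16*v^2 + 1)), and the second partials r_uu, r_uv, r_vv. Take dot products:
  L(u, v) = r_uu · N̂ = 0,
  M(u, v) = r_uv · N̂ = 4/sqrt(16*u^2 + 16*v^2 + 1),
  N(u, v) = r_vv · N̂ = 0.
Evaluating at (u, v) = (-5, 3/2):
  L = 0, M = 4*sqrt(437)/437, N = 0.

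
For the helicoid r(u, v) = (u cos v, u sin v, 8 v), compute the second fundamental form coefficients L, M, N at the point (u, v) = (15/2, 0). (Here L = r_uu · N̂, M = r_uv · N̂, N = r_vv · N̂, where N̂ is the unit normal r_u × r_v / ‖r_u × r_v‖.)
L = 0;  M = -16*sqrt(481)/481;  N = 0

Compute the unit normal N̂(u, v) = (8*sin(v)/sqrt(u^2 + 64), -8*cos(v)/sqrt(u^2 + 64), u/sqrt(u^2 + 64)), and the second partials r_uu, r_uv, r_vv. Take dot products:
  L(u, v) = r_uu · N̂ = 0,
  M(u, v) = r_uv · N̂ = -8/sqrt(u^2 + 64),
  N(u, v) = r_vv · N̂ = 0.
Evaluating at (u, v) = (15/2, 0):
  L = 0, M = -16*sqrt(481)/481, N = 0.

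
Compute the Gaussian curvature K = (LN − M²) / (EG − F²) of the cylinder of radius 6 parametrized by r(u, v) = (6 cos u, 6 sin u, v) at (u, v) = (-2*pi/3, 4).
K = 0

Coefficients of the first fundamental form: E = 36, F = 0, G = 1.
Coefficients of the second fundamental form: L = -6, M = 0, N = 0.
Assemble K = (LN − M²)/(EG − F²) = 0. At (u, v) = (-2*pi/3, 4): K = 0.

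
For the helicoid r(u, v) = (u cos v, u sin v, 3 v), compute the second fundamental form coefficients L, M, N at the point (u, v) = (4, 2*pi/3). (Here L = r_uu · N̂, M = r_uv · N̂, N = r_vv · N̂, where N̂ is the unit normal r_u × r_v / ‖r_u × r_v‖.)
L = 0;  M = -3/5;  N = 0

Compute the unit normal N̂(u, v) = (3*sin(v)/sqrt(u^2 + 9), -3*cos(v)/sqrt(u^2 + 9), u/sqrt(u^2 + 9)), and the second partials r_uu, r_uv, r_vv. Take dot products:
  L(u, v) = r_uu · N̂ = 0,
  M(u, v) = r_uv · N̂ = -3/sqrt(u^2 + 9),
  N(u, v) = r_vv · N̂ = 0.
Evaluating at (u, v) = (4, 2*pi/3):
  L = 0, M = -3/5, N = 0.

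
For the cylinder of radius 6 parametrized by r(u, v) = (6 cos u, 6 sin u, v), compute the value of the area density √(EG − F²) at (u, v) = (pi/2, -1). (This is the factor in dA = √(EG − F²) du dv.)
√(EG − F²)|_{(pi/2, -1)} = 6

E = 36, F = 0, G = 1, so EG − F² = 36. Taking the positive square root: √(EG − F²) = 6. At (u, v) = (pi/2, -1): 6.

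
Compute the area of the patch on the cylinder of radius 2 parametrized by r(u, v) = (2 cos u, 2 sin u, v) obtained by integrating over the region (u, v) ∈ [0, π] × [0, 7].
Area = 14*pi

Area = ∫∫ √(EG − F²) du dv with √(EG − F²) = 2. Integrating over [0, π] × [0, 7] gives 14*pi.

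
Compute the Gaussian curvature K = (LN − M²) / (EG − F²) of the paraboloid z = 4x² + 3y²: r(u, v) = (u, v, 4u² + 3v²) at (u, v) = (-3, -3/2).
K = 12/108241

Coefficients of the first fundamental form: E = 64*u^2 + 1, F = 48*u*v, G = 36*v^2 + 1.
Coefficients of the second fundamental form: L = 8/sqrt(64*u^2 + 36*v^2 + 1), M = 0, N = 6/sqrt(64*u^2 + 36*v^2 + 1).
Assemble K = (LN − M²)/(EG − F²) = 48/(4096*u^4 + 4608*u^2*v^2 + 128*u^2 + 1296*v^4 + 72*v^2 + 1). At (u, v) = (-3, -3/2): K = 12/108241.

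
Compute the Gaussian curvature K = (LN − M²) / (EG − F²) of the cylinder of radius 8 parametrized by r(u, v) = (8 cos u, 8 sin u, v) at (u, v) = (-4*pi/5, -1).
K = 0

Coefficients of the first fundamental form: E = 64, F = 0, G = 1.
Coefficients of the second fundamental form: L = -8, M = 0, N = 0.
Assemble K = (LN − M²)/(EG − F²) = 0. At (u, v) = (-4*pi/5, -1): K = 0.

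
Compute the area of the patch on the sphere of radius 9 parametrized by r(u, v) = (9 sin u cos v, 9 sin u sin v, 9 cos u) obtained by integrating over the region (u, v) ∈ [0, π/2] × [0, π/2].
Area = 81*pi/2

Area = ∫∫ √(EG − F²) du dv with √(EG − F²) = 81*Abs(sin(u)). Integrating over [0, π/2] × [0, π/2] gives 81*pi/2.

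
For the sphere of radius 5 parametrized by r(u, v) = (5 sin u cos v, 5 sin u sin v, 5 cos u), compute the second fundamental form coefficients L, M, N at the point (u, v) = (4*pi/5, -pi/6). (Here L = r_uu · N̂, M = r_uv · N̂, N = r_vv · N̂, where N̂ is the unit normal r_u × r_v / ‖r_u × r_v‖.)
L = -5;  M = 0;  N = -25/8 + 5*sqrt(5)/8

Compute the unit normal N̂(u, v) = (sin(u)^2*cos(v)/Abs(sin(u)), sin(u)^2*sin(v)/Abs(sin(u)), sin(2*u)/(2*Abs(sin(u)))), and the second partials r_uu, r_uv, r_vv. Take dot products:
  L(u, v) = r_uu · N̂ = -5*sin(u)/Abs(sin(u)),
  M(u, v) = r_uv · N̂ = 0,
  N(u, v) = r_vv · N̂ = -5*sin(u)^3/Abs(sin(u)).
Evaluating at (u, v) = (4*pi/5, -pi/6):
  L = -5, M = 0, N = -25/8 + 5*sqrt(5)/8.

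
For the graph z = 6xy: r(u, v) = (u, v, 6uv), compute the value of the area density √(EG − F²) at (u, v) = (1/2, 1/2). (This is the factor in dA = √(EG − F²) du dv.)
√(EG − F²)|_{(1/2, 1/2)} = sqrt(19)

E = 36*v^2 + 1, F = 36*u*v, G = 36*u^2 + 1, so EG − F² = 36*u^2 + 36*v^2 + 1. Taking the positive square root: √(EG − F²) = sqrt(36*u^2 + 36*v^2 + 1). At (u, v) = (1/2, 1/2): sqrt(19).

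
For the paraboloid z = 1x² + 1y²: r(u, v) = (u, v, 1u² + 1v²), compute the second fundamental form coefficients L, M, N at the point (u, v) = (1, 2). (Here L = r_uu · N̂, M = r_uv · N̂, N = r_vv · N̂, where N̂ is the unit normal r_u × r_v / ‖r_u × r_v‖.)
L = 2*sqrt(21)/21;  M = 0;  N = 2*sqrt(21)/21

Compute the unit normal N̂(u, v) = (-2*u/sqrt(4*u^2 + 4*v^2 + 1), -2*v/sqrt(4*u^2 + 4*v^2 + 1), 1/sqrt(4*u^2 + 4*v^2 + 1)), and the second partials r_uu, r_uv, r_vv. Take dot products:
  L(u, v) = r_uu · N̂ = 2/sqrt(4*u^2 + 4*v^2 + 1),
  M(u, v) = r_uv · N̂ = 0,
  N(u, v) = r_vv · N̂ = 2/sqrt(4*u^2 + 4*v^2 + 1).
Evaluating at (u, v) = (1, 2):
  L = 2*sqrt(21)/21, M = 0, N = 2*sqrt(21)/21.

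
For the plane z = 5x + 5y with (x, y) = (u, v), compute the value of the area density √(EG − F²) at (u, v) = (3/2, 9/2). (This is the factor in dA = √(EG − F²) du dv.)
√(EG − F²)|_{(3/2, 9/2)} = sqrt(51)

E = 26, F = 25, G = 26, so EG − F² = 51. Taking the positive square root: √(EG − F²) = sqrt(51). At (u, v) = (3/2, 9/2): sqrt(51).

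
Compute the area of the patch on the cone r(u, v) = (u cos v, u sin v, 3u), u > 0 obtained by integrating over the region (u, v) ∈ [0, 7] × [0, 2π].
Area = 49*sqrt(10)*pi

Area = ∫∫ √(EG − F²) du dv with √(EG − F²) = sqrt(10)*Abs(u). Integrating over [0, 7] × [0, 2π] gives 49*sqrt(10)*pi.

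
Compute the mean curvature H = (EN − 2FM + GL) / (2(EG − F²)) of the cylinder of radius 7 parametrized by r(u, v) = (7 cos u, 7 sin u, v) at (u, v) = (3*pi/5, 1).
H = -1/14

With E = 49, F = 0, G = 1, L = -7, M = 0, N = 0, assemble
  H = (EN − 2FM + GL) / (2(EG − F²)) = -1/14.
At (u, v) = (3*pi/5, 1): H = -1/14.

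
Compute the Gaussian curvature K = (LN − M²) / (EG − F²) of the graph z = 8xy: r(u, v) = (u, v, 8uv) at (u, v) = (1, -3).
K = -64/410881

Coefficients of the first fundamental form: E = 64*v^2 + 1, F = 64*u*v, G = 64*u^2 + 1.
Coefficients of the second fundamental form: L = 0, M = 8/sqrt(64*u^2 + 64*v^2 + 1), N = 0.
Assemble K = (LN − M²)/(EG − F²) = -64/(4096*u^4 + 8192*u^2*v^2 + 128*u^2 + 4096*v^4 + 128*v^2 + 1). At (u, v) = (1, -3): K = -64/410881.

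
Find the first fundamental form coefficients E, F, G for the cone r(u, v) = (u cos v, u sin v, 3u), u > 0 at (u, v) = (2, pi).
E = 10;  F = 0;  G = 4

Partials: r_u = (cos(v), sin(v), 3), r_v = (-u*sin(v), u*cos(v), 0). As functions of (u, v):
  E = r_u · r_u = 10,
  F = r_u · r_v = 0,
  G = r_v · r_v = u^2.
Evaluating at (u, v) = (2, pi): E = 10, F = 0, G = 4.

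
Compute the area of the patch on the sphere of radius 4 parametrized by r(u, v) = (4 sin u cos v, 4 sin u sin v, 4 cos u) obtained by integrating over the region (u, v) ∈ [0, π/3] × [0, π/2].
Area = 4*pi

Area = ∫∫ √(EG − F²) du dv with √(EG − F²) = 16*Abs(sin(u)). Integrating over [0, π/3] × [0, π/2] gives 4*pi.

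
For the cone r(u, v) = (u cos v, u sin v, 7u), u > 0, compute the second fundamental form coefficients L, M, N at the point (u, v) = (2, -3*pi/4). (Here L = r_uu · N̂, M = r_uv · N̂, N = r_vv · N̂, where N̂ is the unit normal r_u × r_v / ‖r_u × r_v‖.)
L = 0;  M = 0;  N = 7*sqrt(2)/5

Compute the unit normal N̂(u, v) = (-7*sqrt(2)*u*cos(v)/(10*Abs(u)), -7*sqrt(2)*u*sin(v)/(10*Abs(u)), sqrt(2)*u/(10*Abs(u))), and the second partials r_uu, r_uv, r_vv. Take dot products:
  L(u, v) = r_uu · N̂ = 0,
  M(u, v) = r_uv · N̂ = 0,
  N(u, v) = r_vv · N̂ = 7*sqrt(2)*u^2/(10*Abs(u)).
Evaluating at (u, v) = (2, -3*pi/4):
  L = 0, M = 0, N = 7*sqrt(2)/5.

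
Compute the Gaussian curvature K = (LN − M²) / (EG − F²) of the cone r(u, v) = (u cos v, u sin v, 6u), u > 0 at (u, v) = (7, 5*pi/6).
K = 0

Coefficients of the first fundamental form: E = 37, F = 0, G = u^2.
Coefficients of the second fundamental form: L = 0, M = 0, N = 6*sqrt(37)*u^2/(37*Abs(u)).
Assemble K = (LN − M²)/(EG − F²) = 0. At (u, v) = (7, 5*pi/6): K = 0.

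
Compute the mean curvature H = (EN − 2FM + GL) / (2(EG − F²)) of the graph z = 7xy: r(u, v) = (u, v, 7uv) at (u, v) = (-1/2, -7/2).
H = -2401*sqrt(2454)/3011058

With E = 49*v^2 + 1, F = 49*u*v, G = 49*u^2 + 1, L = 0, M = 7/sqrt(49*u^2 + 49*v^2 + 1), N = 0, assemble
  H = (EN − 2FM + GL) / (2(EG − F²)) = -343*u*v/(49*u^2 + 49*v^2 + 1)^(3/2).
At (u, v) = (-1/2, -7/2): H = -2401*sqrt(2454)/3011058.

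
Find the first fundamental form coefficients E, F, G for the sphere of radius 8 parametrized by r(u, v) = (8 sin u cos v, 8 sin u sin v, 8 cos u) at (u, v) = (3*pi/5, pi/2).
E = 64;  F = 0;  G = 8*sqrt(5) + 40

Partials: r_u = (8*cos(u)*cos(v), 8*sin(v)*cos(u), -8*sin(u)), r_v = (-8*sin(u)*sin(v), 8*sin(u)*cos(v), 0). As functions of (u, v):
  E = r_u · r_u = 64,
  F = r_u · r_v = 0,
  G = r_v · r_v = 64*sin(u)^2.
Evaluating at (u, v) = (3*pi/5, pi/2): E = 64, F = 0, G = 8*sqrt(5) + 40.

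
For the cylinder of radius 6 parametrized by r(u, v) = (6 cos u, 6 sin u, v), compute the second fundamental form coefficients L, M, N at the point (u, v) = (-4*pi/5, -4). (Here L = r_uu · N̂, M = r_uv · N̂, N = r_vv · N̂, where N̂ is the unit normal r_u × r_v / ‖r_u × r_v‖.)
L = -6;  M = 0;  N = 0

Compute the unit normal N̂(u, v) = (cos(u), sin(u), 0), and the second partials r_uu, r_uv, r_vv. Take dot products:
  L(u, v) = r_uu · N̂ = -6,
  M(u, v) = r_uv · N̂ = 0,
  N(u, v) = r_vv · N̂ = 0.
Evaluating at (u, v) = (-4*pi/5, -4):
  L = -6, M = 0, N = 0.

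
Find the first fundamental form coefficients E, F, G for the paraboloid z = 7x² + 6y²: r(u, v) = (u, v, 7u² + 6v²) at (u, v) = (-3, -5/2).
E = 1765;  F = 1260;  G = 901

Partials: r_u = (1, 0, 14*u), r_v = (0, 1, 12*v). As functions of (u, v):
  E = r_u · r_u = 196*u^2 + 1,
  F = r_u · r_v = 168*u*v,
  G = r_v · r_v = 144*v^2 + 1.
Evaluating at (u, v) = (-3, -5/2): E = 1765, F = 1260, G = 901.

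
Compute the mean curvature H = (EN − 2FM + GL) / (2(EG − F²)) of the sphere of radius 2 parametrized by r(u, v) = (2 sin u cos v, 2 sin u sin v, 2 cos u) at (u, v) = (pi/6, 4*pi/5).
H = -1/2

With E = 4, F = 0, G = 4*sin(u)^2, L = -2*sin(u)/Abs(sin(u)), M = 0, N = -2*sin(u)^3/Abs(sin(u)), assemble
  H = (EN − 2FM + GL) / (2(EG − F²)) = -sin(u)/(2*Abs(sin(u))).
At (u, v) = (pi/6, 4*pi/5): H = -1/2.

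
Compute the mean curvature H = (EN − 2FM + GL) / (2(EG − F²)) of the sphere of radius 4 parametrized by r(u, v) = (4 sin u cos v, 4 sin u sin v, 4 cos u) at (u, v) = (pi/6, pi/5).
H = -1/4

With E = 16, F = 0, G = 16*sin(u)^2, L = -4*sin(u)/Abs(sin(u)), M = 0, N = -4*sin(u)^3/Abs(sin(u)), assemble
  H = (EN − 2FM + GL) / (2(EG − F²)) = -sin(u)/(4*Abs(sin(u))).
At (u, v) = (pi/6, pi/5): H = -1/4.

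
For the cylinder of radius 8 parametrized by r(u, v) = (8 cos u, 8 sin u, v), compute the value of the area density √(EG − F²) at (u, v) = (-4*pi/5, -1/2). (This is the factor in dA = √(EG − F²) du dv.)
√(EG − F²)|_{(-4*pi/5, -1/2)} = 8

E = 64, F = 0, G = 1, so EG − F² = 64. Taking the positive square root: √(EG − F²) = 8. At (u, v) = (-4*pi/5, -1/2): 8.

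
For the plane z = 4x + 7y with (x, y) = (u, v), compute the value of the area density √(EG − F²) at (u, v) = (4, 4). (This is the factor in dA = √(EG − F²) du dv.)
√(EG − F²)|_{(4, 4)} = sqrt(66)

E = 17, F = 28, G = 50, so EG − F² = 66. Taking the positive square root: √(EG − F²) = sqrt(66). At (u, v) = (4, 4): sqrt(66).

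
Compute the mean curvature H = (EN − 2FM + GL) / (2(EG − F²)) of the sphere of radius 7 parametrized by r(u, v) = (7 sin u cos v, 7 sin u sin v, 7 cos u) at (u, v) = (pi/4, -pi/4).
H = -1/7

With E = 49, F = 0, G = 49*sin(u)^2, L = -7*sin(u)/Abs(sin(u)), M = 0, N = -7*sin(u)^3/Abs(sin(u)), assemble
  H = (EN − 2FM + GL) / (2(EG − F²)) = -sin(u)/(7*Abs(sin(u))).
At (u, v) = (pi/4, -pi/4): H = -1/7.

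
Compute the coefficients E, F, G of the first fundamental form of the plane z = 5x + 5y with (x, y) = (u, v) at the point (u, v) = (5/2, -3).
E = 26;  F = 25;  G = 26

Partials: r_u = (1, 0, 5), r_v = (0, 1, 5). As functions of (u, v):
  E = r_u · r_u = 26,
  F = r_u · r_v = 25,
  G = r_v · r_v = 26.
Evaluating at (u, v) = (5/2, -3): E = 26, F = 25, G = 26.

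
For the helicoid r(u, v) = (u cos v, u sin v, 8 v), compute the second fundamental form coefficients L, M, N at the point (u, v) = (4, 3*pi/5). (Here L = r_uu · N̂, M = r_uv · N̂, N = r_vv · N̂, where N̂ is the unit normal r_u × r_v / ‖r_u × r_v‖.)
L = 0;  M = -2*sqrt(5)/5;  N = 0

Compute the unit normal N̂(u, v) = (8*sin(v)/sqrt(u^2 + 64), -8*cos(v)/sqrt(u^2 + 64), u/sqrt(u^2 + 64)), and the second partials r_uu, r_uv, r_vv. Take dot products:
  L(u, v) = r_uu · N̂ = 0,
  M(u, v) = r_uv · N̂ = -8/sqrt(u^2 + 64),
  N(u, v) = r_vv · N̂ = 0.
Evaluating at (u, v) = (4, 3*pi/5):
  L = 0, M = -2*sqrt(5)/5, N = 0.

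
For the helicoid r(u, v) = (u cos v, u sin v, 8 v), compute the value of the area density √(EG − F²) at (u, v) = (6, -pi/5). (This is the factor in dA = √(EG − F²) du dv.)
√(EG − F²)|_{(6, -pi/5)} = 10

E = 1, F = 0, G = u^2 + 64, so EG − F² = u^2 + 64. Taking the positive square root: √(EG − F²) = sqrt(u^2 + 64). At (u, v) = (6, -pi/5): 10.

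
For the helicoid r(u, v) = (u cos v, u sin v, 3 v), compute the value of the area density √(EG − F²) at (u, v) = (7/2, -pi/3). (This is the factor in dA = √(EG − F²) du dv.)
√(EG − F²)|_{(7/2, -pi/3)} = sqrt(85)/2

E = 1, F = 0, G = u^2 + 9, so EG − F² = u^2 + 9. Taking the positive square root: √(EG − F²) = sqrt(u^2 + 9). At (u, v) = (7/2, -pi/3): sqrt(85)/2.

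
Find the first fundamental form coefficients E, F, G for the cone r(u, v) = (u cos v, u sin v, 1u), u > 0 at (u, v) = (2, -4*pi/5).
E = 2;  F = 0;  G = 4

Partials: r_u = (cos(v), sin(v), 1), r_v = (-u*sin(v), u*cos(v), 0). As functions of (u, v):
  E = r_u · r_u = 2,
  F = r_u · r_v = 0,
  G = r_v · r_v = u^2.
Evaluating at (u, v) = (2, -4*pi/5): E = 2, F = 0, G = 4.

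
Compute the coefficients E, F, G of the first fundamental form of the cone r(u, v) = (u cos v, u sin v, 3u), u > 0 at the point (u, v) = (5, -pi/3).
E = 10;  F = 0;  G = 25

Partials: r_u = (cos(v), sin(v), 3), r_v = (-u*sin(v), u*cos(v), 0). As functions of (u, v):
  E = r_u · r_u = 10,
  F = r_u · r_v = 0,
  G = r_v · r_v = u^2.
Evaluating at (u, v) = (5, -pi/3): E = 10, F = 0, G = 25.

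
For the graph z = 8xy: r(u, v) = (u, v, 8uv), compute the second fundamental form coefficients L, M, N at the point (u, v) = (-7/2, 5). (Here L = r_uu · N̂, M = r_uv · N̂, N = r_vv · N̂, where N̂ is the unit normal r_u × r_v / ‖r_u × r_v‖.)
L = 0;  M = 8*sqrt(265)/795;  N = 0

Compute the unit normal N̂(u, v) = (-8*v/sqrt(64*u^2 + 64*v^2 + 1), -8*u/sqrt(64*u^2 + 64*v^2 + 1), 1/sqrt(64*u^2 + 64*v^2 + 1)), and the second partials r_uu, r_uv, r_vv. Take dot products:
  L(u, v) = r_uu · N̂ = 0,
  M(u, v) = r_uv · N̂ = 8/sqrt(64*u^2 + 64*v^2 + 1),
  N(u, v) = r_vv · N̂ = 0.
Evaluating at (u, v) = (-7/2, 5):
  L = 0, M = 8*sqrt(265)/795, N = 0.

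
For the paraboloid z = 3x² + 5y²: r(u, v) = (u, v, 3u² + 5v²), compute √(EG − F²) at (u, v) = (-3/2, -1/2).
√(EG − F²)|_{(-3/2, -1/2)} = sqrt(107)

E = 36*u^2 + 1, F = 60*u*v, G = 100*v^2 + 1; EG − F² = 36*u^2 + 100*v^2 + 1; √(EG − F²) = sqrt(36*u^2 + 100*v^2 + 1). At the given point: sqrt(107).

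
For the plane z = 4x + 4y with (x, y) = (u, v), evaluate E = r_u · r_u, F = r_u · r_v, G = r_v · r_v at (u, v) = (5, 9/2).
E = 17;  F = 16;  G = 17

Partials: r_u = (1, 0, 4), r_v = (0, 1, 4). As functions of (u, v):
  E = r_u · r_u = 17,
  F = r_u · r_v = 16,
  G = r_v · r_v = 17.
Evaluating at (u, v) = (5, 9/2): E = 17, F = 16, G = 17.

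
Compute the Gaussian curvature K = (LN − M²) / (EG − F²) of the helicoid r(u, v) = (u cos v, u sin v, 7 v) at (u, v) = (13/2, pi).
K = -784/133225

Coefficients of the first fundamental form: E = 1, F = 0, G = u^2 + 49.
Coefficients of the second fundamental form: L = 0, M = -7/sqrt(u^2 + 49), N = 0.
Assemble K = (LN − M²)/(EG − F²) = -49/(u^2 + 49)^2. At (u, v) = (13/2, pi): K = -784/133225.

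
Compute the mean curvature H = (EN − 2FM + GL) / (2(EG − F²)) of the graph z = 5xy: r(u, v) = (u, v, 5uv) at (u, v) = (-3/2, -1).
H = -1500*sqrt(329)/108241

With E = 25*v^2 + 1, F = 25*u*v, G = 25*u^2 + 1, L = 0, M = 5/sqrt(25*u^2 + 25*v^2 + 1), N = 0, assemble
  H = (EN − 2FM + GL) / (2(EG − F²)) = -125*u*v/(25*u^2 + 25*v^2 + 1)^(3/2).
At (u, v) = (-3/2, -1): H = -1500*sqrt(329)/108241.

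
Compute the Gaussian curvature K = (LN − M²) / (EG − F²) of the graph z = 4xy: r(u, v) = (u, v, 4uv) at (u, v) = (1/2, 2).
K = -16/4761

Coefficients of the first fundamental form: E = 16*v^2 + 1, F = 16*u*v, G = 16*u^2 + 1.
Coefficients of the second fundamental form: L = 0, M = 4/sqrt(16*u^2 + 16*v^2 + 1), N = 0.
Assemble K = (LN − M²)/(EG − F²) = -16/(256*u^4 + 512*u^2*v^2 + 32*u^2 + 256*v^4 + 32*v^2 + 1). At (u, v) = (1/2, 2): K = -16/4761.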